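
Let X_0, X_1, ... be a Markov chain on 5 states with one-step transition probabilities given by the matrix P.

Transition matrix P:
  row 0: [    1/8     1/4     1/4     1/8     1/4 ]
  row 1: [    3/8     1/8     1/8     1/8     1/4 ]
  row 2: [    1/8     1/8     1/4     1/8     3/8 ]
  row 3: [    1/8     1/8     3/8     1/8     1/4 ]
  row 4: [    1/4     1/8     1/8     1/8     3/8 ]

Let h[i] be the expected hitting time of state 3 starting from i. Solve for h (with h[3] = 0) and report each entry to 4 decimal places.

First-step conditioning: h[3] = 0; for i ≠ 3, h[i] = 1 + Σ_k P[i][k]·h[k].
  h[0] = 1 + 1/8·h[0] + 1/4·h[1] + 1/4·h[2] + 1/4·h[4]
  h[1] = 1 + 3/8·h[0] + 1/8·h[1] + 1/8·h[2] + 1/4·h[4]
  h[2] = 1 + 1/8·h[0] + 1/8·h[1] + 1/4·h[2] + 3/8·h[4]
  h[4] = 1 + 1/4·h[0] + 1/8·h[1] + 1/8·h[2] + 3/8·h[4]
Solving the 4×4 linear system over states ≠ 3 gives exactly h = [8, 8, 8, 0, 8] (h[3] = 0 is the target).

h = [8.0000, 8.0000, 8.0000, 0.0000, 8.0000]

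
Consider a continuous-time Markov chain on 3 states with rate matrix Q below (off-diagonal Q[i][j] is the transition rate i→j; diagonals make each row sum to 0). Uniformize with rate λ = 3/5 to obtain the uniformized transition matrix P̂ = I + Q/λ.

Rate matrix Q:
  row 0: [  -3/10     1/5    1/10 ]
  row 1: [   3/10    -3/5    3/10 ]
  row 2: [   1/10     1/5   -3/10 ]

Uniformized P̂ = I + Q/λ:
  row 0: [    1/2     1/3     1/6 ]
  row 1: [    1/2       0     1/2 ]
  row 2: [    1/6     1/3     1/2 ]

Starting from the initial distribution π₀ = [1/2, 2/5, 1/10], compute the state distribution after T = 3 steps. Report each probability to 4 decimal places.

t=0: π = [0.5000, 0.4000, 0.1000]
t=1: π = [0.4667, 0.2000, 0.3333]
t=2: π = [0.3889, 0.2667, 0.3444]
t=3: π = [0.3852, 0.2444, 0.3704]

π = [0.3852, 0.2444, 0.3704]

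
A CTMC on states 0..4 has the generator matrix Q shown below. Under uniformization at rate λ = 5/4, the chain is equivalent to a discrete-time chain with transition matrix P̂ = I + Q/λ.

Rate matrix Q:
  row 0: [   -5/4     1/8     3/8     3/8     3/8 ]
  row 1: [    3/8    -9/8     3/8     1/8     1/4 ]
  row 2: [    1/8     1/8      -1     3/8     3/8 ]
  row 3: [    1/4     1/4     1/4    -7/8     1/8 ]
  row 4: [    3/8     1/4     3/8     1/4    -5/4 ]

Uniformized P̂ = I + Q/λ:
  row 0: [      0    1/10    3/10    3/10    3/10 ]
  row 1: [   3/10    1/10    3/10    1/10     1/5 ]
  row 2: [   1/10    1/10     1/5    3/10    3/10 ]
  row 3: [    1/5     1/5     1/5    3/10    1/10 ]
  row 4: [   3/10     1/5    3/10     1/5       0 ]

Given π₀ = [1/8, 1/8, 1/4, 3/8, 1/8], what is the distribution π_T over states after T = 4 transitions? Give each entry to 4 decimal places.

t=0: π = [0.1250, 0.1250, 0.2500, 0.3750, 0.1250]
t=1: π = [0.1750, 0.1500, 0.2375, 0.2625, 0.1750]
t=2: π = [0.1738, 0.1438, 0.2500, 0.2525, 0.1800]
t=3: π = [0.1726, 0.1433, 0.2498, 0.2533, 0.1811]
t=4: π = [0.1729, 0.1434, 0.2497, 0.2532, 0.1807]

π = [0.1729, 0.1434, 0.2497, 0.2532, 0.1807]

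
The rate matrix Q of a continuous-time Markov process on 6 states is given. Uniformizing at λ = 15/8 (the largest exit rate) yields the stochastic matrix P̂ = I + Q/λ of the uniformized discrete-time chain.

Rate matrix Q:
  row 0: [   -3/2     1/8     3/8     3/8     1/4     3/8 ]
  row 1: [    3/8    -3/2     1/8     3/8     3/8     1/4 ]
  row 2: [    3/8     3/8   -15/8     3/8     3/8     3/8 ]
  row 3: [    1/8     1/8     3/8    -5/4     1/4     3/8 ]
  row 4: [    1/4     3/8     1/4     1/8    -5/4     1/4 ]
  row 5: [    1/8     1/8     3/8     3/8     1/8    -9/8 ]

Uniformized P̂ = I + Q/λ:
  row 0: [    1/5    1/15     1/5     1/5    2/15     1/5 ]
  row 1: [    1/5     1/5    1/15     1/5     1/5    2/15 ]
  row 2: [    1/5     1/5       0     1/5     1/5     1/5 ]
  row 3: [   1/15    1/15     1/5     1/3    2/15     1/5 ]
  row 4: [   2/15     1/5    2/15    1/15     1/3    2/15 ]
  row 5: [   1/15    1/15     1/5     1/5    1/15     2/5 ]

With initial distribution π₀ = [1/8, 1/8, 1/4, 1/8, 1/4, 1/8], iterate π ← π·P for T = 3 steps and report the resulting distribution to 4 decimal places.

t=0: π = [0.1250, 0.1250, 0.2500, 0.1250, 0.2500, 0.1250]
t=1: π = [0.1500, 0.1500, 0.1167, 0.1833, 0.2000, 0.2000]
t=2: π = [0.1356, 0.1289, 0.1433, 0.1978, 0.1778, 0.2167]
t=3: π = [0.1329, 0.1267, 0.1423, 0.2027, 0.1726, 0.2229]

π = [0.1329, 0.1267, 0.1423, 0.2027, 0.1726, 0.2229]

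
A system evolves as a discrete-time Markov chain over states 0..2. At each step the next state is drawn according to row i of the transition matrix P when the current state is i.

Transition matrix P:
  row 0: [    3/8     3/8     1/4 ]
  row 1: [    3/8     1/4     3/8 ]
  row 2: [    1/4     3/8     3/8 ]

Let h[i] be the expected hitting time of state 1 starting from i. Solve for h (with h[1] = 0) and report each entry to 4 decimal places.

h = [2.6667, 0.0000, 2.6667]

First-step conditioning: h[1] = 0; for i ≠ 1, h[i] = 1 + Σ_k P[i][k]·h[k].
  h[0] = 1 + 3/8·h[0] + 1/4·h[2]
  h[2] = 1 + 1/4·h[0] + 3/8·h[2]
Solving the 2×2 linear system over states ≠ 1 gives exactly h = [8/3, 0, 8/3] (h[1] = 0 is the target).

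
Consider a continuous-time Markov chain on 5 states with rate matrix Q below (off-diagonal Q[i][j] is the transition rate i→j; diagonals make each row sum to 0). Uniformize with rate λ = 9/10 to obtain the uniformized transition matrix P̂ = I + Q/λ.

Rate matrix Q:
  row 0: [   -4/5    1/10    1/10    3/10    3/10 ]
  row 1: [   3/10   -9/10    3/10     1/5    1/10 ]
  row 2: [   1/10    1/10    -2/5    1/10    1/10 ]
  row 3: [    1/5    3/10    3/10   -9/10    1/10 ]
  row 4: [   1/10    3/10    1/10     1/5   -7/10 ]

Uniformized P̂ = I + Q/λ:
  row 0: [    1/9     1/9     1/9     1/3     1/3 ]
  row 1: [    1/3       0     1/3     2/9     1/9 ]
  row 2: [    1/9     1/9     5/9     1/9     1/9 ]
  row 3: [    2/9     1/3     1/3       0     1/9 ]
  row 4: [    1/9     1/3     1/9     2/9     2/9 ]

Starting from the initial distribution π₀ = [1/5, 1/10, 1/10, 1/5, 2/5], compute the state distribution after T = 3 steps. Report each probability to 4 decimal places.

π = [0.1684, 0.1678, 0.3226, 0.1705, 0.1706]

t=0: π = [0.2000, 0.1000, 0.1000, 0.2000, 0.4000]
t=1: π = [0.1556, 0.2333, 0.2222, 0.1889, 0.2000]
t=2: π = [0.1840, 0.1716, 0.3037, 0.1728, 0.1679]
t=3: π = [0.1684, 0.1678, 0.3226, 0.1705, 0.1706]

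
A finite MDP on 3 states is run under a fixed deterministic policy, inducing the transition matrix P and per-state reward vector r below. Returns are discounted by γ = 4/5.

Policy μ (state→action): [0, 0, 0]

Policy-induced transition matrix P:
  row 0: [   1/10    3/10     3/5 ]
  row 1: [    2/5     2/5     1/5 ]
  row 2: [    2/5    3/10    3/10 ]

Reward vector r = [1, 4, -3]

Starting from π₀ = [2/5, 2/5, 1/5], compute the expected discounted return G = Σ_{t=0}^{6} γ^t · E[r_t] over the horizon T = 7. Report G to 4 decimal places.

t=0: π = [0.4000, 0.4000, 0.2000], E[r] = 1.4000, γ^t·E[r] = 1.400000, running G = 1.400000
t=1: π = [0.2800, 0.3400, 0.3800], E[r] = 0.5000, γ^t·E[r] = 0.400000, running G = 1.800000
t=2: π = [0.3160, 0.3340, 0.3500], E[r] = 0.6020, γ^t·E[r] = 0.385280, running G = 2.185280
t=3: π = [0.3052, 0.3334, 0.3614], E[r] = 0.5546, γ^t·E[r] = 0.283955, running G = 2.469235
t=4: π = [0.3084, 0.3333, 0.3582], E[r] = 0.5671, γ^t·E[r] = 0.232301, running G = 2.701536
t=5: π = [0.3075, 0.3333, 0.3592], E[r] = 0.5632, γ^t·E[r] = 0.184553, running G = 2.886088
t=6: π = [0.3078, 0.3333, 0.3589], E[r] = 0.5644, γ^t·E[r] = 0.147947, running G = 3.034035

G = 3.0340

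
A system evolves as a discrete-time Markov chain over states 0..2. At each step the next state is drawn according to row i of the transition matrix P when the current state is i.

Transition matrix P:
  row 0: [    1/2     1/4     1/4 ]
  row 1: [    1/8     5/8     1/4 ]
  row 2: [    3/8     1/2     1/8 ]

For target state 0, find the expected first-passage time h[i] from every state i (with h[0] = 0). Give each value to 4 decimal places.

First-step conditioning: h[0] = 0; for i ≠ 0, h[i] = 1 + Σ_k P[i][k]·h[k].
  h[1] = 1 + 5/8·h[1] + 1/4·h[2]
  h[2] = 1 + 1/2·h[1] + 1/8·h[2]
Solving the 2×2 linear system over states ≠ 0 gives exactly h = [0, 72/13, 56/13] (h[0] = 0 is the target).

h = [0.0000, 5.5385, 4.3077]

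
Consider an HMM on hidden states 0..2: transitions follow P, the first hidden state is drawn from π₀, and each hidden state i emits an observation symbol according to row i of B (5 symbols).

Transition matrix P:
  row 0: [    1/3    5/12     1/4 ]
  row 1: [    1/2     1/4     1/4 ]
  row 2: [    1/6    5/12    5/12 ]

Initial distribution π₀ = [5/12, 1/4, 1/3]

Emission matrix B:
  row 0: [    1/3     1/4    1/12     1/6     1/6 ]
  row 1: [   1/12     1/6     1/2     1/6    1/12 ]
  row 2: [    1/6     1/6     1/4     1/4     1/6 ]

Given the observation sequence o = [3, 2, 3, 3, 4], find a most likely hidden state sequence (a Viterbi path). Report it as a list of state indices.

path = [2, 1, 0, 1, 0]

t=0: δ = [6.944e-02, 4.167e-02, 8.333e-02]  (obs o_0=3)
t=1: δ = [1.929e-03, 1.736e-02, 8.681e-03]  ψ = [0, 2, 2]  (obs o_1=2)
t=2: δ = [1.447e-03, 7.234e-04, 1.085e-03]  ψ = [1, 1, 1]  (obs o_2=3)
t=3: δ = [8.038e-05, 1.005e-04, 1.130e-04]  ψ = [0, 0, 2]  (obs o_3=3)
t=4: δ = [8.372e-06, 3.925e-06, 7.849e-06]  ψ = [1, 2, 2]  (obs o_4=4)
backtrack: best end state = 0; path = [2, 1, 0, 1, 0]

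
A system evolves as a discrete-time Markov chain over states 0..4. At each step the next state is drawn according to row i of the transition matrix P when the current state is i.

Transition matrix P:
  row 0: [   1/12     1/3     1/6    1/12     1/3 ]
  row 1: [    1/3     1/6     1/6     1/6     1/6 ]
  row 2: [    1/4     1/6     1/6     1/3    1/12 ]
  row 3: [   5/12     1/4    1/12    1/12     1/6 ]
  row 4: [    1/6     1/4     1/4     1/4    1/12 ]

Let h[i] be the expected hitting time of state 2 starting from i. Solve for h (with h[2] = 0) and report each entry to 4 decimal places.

First-step conditioning: h[2] = 0; for i ≠ 2, h[i] = 1 + Σ_k P[i][k]·h[k].
  h[0] = 1 + 1/12·h[0] + 1/3·h[1] + 1/12·h[3] + 1/3·h[4]
  h[1] = 1 + 1/3·h[0] + 1/6·h[1] + 1/6·h[3] + 1/6·h[4]
  h[3] = 1 + 5/12·h[0] + 1/4·h[1] + 1/12·h[3] + 1/6·h[4]
  h[4] = 1 + 1/6·h[0] + 1/4·h[1] + 1/4·h[3] + 1/12·h[4]
Solving the 4×4 linear system over states ≠ 2 gives exactly h = [7683/1327, 7794/1327, 0, 8385/1327, 7257/1327] (h[2] = 0 is the target).

h = [5.7898, 5.8734, 0.0000, 6.3188, 5.4687]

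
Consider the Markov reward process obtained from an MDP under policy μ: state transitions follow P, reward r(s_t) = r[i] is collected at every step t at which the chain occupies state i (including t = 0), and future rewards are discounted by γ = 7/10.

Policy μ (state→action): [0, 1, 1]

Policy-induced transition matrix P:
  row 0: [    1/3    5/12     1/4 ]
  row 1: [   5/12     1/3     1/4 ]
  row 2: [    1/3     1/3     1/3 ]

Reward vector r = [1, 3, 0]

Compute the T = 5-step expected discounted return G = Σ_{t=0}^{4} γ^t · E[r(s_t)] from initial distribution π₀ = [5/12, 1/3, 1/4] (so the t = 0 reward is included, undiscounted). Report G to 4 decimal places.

t=0: π = [0.4167, 0.3333, 0.2500], E[r] = 1.4167, γ^t·E[r] = 1.416667, running G = 1.416667
t=1: π = [0.3611, 0.3681, 0.2708], E[r] = 1.4653, γ^t·E[r] = 1.025694, running G = 2.442361
t=2: π = [0.3640, 0.3634, 0.2726], E[r] = 1.4543, γ^t·E[r] = 0.712598, running G = 3.154959
t=3: π = [0.3636, 0.3637, 0.2727], E[r] = 1.4546, γ^t·E[r] = 0.498935, running G = 3.653894
t=4: π = [0.3636, 0.3636, 0.2727], E[r] = 1.4545, γ^t·E[r] = 0.349236, running G = 4.003130

G = 4.0031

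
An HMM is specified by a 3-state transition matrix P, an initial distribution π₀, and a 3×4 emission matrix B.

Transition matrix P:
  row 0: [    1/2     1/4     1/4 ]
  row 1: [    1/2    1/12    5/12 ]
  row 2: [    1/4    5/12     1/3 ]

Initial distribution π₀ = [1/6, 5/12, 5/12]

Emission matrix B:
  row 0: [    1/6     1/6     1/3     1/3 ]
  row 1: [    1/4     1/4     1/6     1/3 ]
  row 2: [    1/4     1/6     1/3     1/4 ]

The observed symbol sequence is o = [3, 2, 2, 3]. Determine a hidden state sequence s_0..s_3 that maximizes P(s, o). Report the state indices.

t=0: δ = [5.556e-02, 1.389e-01, 1.042e-01]  (obs o_0=3)
t=1: δ = [2.315e-02, 7.234e-03, 1.929e-02]  ψ = [1, 2, 1]  (obs o_1=2)
t=2: δ = [3.858e-03, 1.340e-03, 2.143e-03]  ψ = [0, 2, 2]  (obs o_2=2)
t=3: δ = [6.430e-04, 3.215e-04, 2.411e-04]  ψ = [0, 0, 0]  (obs o_3=3)
backtrack: best end state = 0; path = [1, 0, 0, 0]

path = [1, 0, 0, 0]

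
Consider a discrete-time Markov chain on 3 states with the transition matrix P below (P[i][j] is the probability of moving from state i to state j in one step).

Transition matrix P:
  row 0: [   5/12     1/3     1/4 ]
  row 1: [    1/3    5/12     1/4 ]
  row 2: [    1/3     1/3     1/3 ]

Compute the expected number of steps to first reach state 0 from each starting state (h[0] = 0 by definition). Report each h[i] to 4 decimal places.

h = [0.0000, 3.0000, 3.0000]

First-step conditioning: h[0] = 0; for i ≠ 0, h[i] = 1 + Σ_k P[i][k]·h[k].
  h[1] = 1 + 5/12·h[1] + 1/4·h[2]
  h[2] = 1 + 1/3·h[1] + 1/3·h[2]
Solving the 2×2 linear system over states ≠ 0 gives exactly h = [0, 3, 3] (h[0] = 0 is the target).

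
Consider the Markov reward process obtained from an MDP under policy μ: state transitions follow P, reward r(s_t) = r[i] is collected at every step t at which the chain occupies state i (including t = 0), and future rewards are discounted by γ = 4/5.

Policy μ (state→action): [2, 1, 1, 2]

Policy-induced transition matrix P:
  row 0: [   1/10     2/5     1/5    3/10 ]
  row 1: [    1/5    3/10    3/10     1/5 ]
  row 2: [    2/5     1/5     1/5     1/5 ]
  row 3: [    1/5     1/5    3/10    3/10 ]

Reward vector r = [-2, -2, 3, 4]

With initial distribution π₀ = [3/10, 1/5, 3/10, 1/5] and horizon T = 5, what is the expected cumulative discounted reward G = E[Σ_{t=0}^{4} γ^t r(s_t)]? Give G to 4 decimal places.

G = 2.4284

t=0: π = [0.3000, 0.2000, 0.3000, 0.2000], E[r] = 0.7000, γ^t·E[r] = 0.700000, running G = 0.700000
t=1: π = [0.2300, 0.2800, 0.2400, 0.2500], E[r] = 0.7000, γ^t·E[r] = 0.560000, running G = 1.260000
t=2: π = [0.2250, 0.2740, 0.2530, 0.2480], E[r] = 0.7530, γ^t·E[r] = 0.481920, running G = 1.741920
t=3: π = [0.2281, 0.2724, 0.2522, 0.2473], E[r] = 0.7448, γ^t·E[r] = 0.381338, running G = 2.123258
t=4: π = [0.2276, 0.2729, 0.2520, 0.2475], E[r] = 0.7451, γ^t·E[r] = 0.305189, running G = 2.428446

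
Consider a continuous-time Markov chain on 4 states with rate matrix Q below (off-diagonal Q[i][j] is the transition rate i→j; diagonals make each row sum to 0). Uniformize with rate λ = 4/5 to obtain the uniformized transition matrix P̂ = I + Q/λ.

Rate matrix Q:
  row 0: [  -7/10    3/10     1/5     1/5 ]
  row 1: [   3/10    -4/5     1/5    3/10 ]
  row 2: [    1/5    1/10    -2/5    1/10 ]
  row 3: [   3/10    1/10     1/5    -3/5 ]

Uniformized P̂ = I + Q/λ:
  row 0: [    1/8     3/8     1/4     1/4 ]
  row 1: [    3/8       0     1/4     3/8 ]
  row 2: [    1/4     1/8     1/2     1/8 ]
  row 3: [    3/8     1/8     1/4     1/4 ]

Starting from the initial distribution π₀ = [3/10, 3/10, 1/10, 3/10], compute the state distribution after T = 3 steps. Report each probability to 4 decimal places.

t=0: π = [0.3000, 0.3000, 0.1000, 0.3000]
t=1: π = [0.2875, 0.1625, 0.2750, 0.2750]
t=2: π = [0.2688, 0.1766, 0.3188, 0.2359]
t=3: π = [0.2680, 0.1701, 0.3297, 0.2322]

π = [0.2680, 0.1701, 0.3297, 0.2322]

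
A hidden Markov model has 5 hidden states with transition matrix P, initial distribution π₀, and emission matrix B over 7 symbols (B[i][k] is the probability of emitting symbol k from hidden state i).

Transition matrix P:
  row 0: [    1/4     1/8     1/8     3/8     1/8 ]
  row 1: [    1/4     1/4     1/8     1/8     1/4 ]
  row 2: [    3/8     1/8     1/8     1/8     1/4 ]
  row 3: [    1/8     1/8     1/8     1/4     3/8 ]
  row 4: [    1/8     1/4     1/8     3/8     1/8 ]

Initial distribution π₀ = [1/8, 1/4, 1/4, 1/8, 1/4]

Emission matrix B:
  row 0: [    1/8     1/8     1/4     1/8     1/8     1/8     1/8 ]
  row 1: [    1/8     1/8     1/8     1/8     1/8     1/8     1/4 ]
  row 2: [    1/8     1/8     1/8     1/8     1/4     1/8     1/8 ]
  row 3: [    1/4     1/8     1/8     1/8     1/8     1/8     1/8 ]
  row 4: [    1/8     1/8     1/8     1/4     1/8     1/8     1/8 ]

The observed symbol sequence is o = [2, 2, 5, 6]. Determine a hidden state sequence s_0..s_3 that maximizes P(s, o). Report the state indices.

t=0: δ = [3.125e-02, 3.125e-02, 3.125e-02, 1.562e-02, 3.125e-02]  (obs o_0=2)
t=1: δ = [2.930e-03, 9.766e-04, 4.883e-04, 1.465e-03, 9.766e-04]  ψ = [2, 1, 0, 0, 1]  (obs o_1=2)
t=2: δ = [9.155e-05, 4.578e-05, 4.578e-05, 1.373e-04, 6.866e-05]  ψ = [0, 0, 0, 0, 3]  (obs o_2=5)
t=3: δ = [2.861e-06, 4.292e-06, 2.146e-06, 4.292e-06, 6.437e-06]  ψ = [0, 3, 3, 0, 3]  (obs o_3=6)
backtrack: best end state = 4; path = [2, 0, 3, 4]

path = [2, 0, 3, 4]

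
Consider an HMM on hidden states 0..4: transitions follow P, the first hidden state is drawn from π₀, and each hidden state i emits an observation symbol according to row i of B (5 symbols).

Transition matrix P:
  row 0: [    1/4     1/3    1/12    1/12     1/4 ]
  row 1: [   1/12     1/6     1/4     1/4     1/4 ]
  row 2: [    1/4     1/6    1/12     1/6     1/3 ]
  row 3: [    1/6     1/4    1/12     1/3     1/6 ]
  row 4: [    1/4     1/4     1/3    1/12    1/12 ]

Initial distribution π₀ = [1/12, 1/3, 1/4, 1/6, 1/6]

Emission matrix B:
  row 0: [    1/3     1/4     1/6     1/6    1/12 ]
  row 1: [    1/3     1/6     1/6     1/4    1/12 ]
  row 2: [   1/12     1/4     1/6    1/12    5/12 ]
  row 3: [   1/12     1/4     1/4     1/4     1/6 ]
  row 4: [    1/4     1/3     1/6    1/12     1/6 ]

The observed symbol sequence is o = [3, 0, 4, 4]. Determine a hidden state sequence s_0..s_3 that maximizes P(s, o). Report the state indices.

path = [1, 4, 2, 4]

t=0: δ = [1.389e-02, 8.333e-02, 2.083e-02, 4.167e-02, 1.389e-02]  (obs o_0=3)
t=1: δ = [2.315e-03, 4.630e-03, 1.736e-03, 1.736e-03, 5.208e-03]  ψ = [1, 1, 1, 1, 1]  (obs o_1=0)
t=2: δ = [1.085e-04, 1.085e-04, 7.234e-04, 1.929e-04, 1.929e-04]  ψ = [4, 4, 4, 1, 1]  (obs o_2=4)
t=3: δ = [1.507e-05, 1.005e-05, 2.679e-05, 2.009e-05, 4.019e-05]  ψ = [2, 2, 4, 2, 2]  (obs o_3=4)
backtrack: best end state = 4; path = [1, 4, 2, 4]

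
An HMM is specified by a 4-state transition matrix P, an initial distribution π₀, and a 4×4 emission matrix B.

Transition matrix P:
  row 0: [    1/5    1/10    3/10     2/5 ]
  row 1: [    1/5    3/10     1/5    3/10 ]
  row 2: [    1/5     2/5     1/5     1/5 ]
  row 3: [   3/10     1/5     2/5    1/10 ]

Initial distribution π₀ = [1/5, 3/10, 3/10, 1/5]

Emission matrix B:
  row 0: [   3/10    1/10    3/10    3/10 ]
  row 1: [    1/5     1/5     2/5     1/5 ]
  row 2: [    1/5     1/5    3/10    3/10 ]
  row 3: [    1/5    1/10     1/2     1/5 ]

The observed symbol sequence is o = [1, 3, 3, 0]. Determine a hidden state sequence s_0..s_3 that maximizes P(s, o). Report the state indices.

path = [1, 3, 2, 1]

t=0: δ = [2.000e-02, 6.000e-02, 6.000e-02, 2.000e-02]  (obs o_0=1)
t=1: δ = [3.600e-03, 4.800e-03, 3.600e-03, 3.600e-03]  ψ = [1, 2, 1, 1]  (obs o_1=3)
t=2: δ = [3.240e-04, 2.880e-04, 4.320e-04, 2.880e-04]  ψ = [3, 1, 3, 0]  (obs o_2=3)
t=3: δ = [2.592e-05, 3.456e-05, 2.304e-05, 2.592e-05]  ψ = [2, 2, 3, 0]  (obs o_3=0)
backtrack: best end state = 1; path = [1, 3, 2, 1]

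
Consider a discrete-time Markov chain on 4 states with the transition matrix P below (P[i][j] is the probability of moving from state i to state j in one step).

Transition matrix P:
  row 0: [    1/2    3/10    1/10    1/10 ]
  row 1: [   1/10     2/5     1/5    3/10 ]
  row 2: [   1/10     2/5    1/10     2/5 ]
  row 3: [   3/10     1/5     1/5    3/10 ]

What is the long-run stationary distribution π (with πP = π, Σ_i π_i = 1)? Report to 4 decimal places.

Balance equations π_j = Σ_i π_i·P[i][j]:
  π_0 = 1/2·π_0 + 1/10·π_1 + 1/10·π_2 + 3/10·π_3
  π_1 = 3/10·π_0 + 2/5·π_1 + 2/5·π_2 + 1/5·π_3
  π_2 = 1/10·π_0 + 1/5·π_1 + 1/10·π_2 + 1/5·π_3
  normalize: π_0 + π_1 + π_2 + π_3 = 1
Solving the linear system gives exactly π = [90/353, 227/706, 56/353, 187/706].

π = [0.2550, 0.3215, 0.1586, 0.2649]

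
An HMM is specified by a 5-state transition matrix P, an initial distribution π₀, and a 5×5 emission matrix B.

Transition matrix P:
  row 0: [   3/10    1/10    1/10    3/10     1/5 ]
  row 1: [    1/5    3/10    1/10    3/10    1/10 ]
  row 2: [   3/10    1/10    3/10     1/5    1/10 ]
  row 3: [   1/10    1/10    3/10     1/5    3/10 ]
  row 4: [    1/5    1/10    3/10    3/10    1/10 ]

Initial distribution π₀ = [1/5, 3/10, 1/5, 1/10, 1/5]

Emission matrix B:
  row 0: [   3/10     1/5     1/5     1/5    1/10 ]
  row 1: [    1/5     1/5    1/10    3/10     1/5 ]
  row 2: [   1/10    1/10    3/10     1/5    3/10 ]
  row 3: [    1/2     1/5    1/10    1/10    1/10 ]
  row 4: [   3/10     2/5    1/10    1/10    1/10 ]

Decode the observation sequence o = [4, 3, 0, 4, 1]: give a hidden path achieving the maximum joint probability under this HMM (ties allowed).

t=0: δ = [2.000e-02, 6.000e-02, 6.000e-02, 1.000e-02, 2.000e-02]  (obs o_0=4)
t=1: δ = [3.600e-03, 5.400e-03, 3.600e-03, 1.800e-03, 6.000e-04]  ψ = [2, 1, 2, 1, 1]  (obs o_1=3)
t=2: δ = [3.240e-04, 3.240e-04, 1.080e-04, 8.100e-04, 2.160e-04]  ψ = [0, 1, 2, 1, 0]  (obs o_2=0)
t=3: δ = [9.720e-06, 1.944e-05, 7.290e-05, 1.620e-05, 2.430e-05]  ψ = [0, 1, 3, 3, 3]  (obs o_3=4)
t=4: δ = [4.374e-06, 1.458e-06, 2.187e-06, 2.916e-06, 2.916e-06]  ψ = [2, 2, 2, 2, 2]  (obs o_4=1)
backtrack: best end state = 0; path = [1, 1, 3, 2, 0]

path = [1, 1, 3, 2, 0]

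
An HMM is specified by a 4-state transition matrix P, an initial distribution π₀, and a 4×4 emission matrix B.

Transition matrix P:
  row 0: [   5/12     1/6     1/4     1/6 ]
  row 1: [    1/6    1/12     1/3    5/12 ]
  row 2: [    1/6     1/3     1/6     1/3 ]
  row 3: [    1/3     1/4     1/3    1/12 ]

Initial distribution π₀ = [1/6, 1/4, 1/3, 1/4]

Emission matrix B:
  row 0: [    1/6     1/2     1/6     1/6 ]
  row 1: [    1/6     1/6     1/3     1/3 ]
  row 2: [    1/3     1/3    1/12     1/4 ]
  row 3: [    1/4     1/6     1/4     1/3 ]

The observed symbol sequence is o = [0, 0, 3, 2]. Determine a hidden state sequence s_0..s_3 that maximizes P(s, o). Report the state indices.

path = [2, 3, 2, 1]

t=0: δ = [2.778e-02, 4.167e-02, 1.111e-01, 6.250e-02]  (obs o_0=0)
t=1: δ = [3.472e-03, 6.173e-03, 6.944e-03, 9.259e-03]  ψ = [3, 2, 3, 2]  (obs o_1=0)
t=2: δ = [5.144e-04, 7.716e-04, 7.716e-04, 8.573e-04]  ψ = [3, 2, 3, 1]  (obs o_2=3)
t=3: δ = [4.763e-05, 8.573e-05, 2.381e-05, 8.038e-05]  ψ = [3, 2, 3, 1]  (obs o_3=2)
backtrack: best end state = 1; path = [2, 3, 2, 1]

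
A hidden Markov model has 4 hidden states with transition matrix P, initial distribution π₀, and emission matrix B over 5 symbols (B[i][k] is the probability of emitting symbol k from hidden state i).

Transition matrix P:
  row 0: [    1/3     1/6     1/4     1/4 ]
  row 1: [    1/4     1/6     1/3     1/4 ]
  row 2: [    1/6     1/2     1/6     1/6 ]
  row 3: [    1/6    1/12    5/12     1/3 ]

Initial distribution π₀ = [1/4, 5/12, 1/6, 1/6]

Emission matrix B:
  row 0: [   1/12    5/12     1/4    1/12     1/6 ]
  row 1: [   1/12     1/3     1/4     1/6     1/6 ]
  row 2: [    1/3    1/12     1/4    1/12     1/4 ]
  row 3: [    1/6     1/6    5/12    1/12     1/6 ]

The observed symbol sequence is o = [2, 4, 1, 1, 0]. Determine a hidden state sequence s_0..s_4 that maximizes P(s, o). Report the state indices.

t=0: δ = [6.250e-02, 1.042e-01, 4.167e-02, 6.944e-02]  (obs o_0=2)
t=1: δ = [4.340e-03, 3.472e-03, 8.681e-03, 4.340e-03]  ψ = [1, 2, 1, 1]  (obs o_1=4)
t=2: δ = [6.028e-04, 1.447e-03, 1.507e-04, 2.411e-04]  ψ = [0, 2, 3, 2]  (obs o_2=1)
t=3: δ = [1.507e-04, 8.038e-05, 4.019e-05, 6.028e-05]  ψ = [1, 1, 1, 1]  (obs o_3=1)
t=4: δ = [4.186e-06, 2.093e-06, 1.256e-05, 6.279e-06]  ψ = [0, 0, 0, 0]  (obs o_4=0)
backtrack: best end state = 2; path = [1, 2, 1, 0, 2]

path = [1, 2, 1, 0, 2]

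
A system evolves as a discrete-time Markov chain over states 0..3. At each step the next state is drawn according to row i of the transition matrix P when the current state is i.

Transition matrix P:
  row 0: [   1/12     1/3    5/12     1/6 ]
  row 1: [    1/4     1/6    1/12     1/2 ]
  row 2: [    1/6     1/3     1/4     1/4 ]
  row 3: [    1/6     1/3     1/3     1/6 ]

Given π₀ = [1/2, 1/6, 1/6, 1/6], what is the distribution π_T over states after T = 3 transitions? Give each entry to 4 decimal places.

t=0: π = [0.5000, 0.1667, 0.1667, 0.1667]
t=1: π = [0.1389, 0.3056, 0.3194, 0.2361]
t=2: π = [0.1806, 0.2824, 0.2419, 0.2951]
t=3: π = [0.1752, 0.2863, 0.2576, 0.2810]

π = [0.1752, 0.2863, 0.2576, 0.2810]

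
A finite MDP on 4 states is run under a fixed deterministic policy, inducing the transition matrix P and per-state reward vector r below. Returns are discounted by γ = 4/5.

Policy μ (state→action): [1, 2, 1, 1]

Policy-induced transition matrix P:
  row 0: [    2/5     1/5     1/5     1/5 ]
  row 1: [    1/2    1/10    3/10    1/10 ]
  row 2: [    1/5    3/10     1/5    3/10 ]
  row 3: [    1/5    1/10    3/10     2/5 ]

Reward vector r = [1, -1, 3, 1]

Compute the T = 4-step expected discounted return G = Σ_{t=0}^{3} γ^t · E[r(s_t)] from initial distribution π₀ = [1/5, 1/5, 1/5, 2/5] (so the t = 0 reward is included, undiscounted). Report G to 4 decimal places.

t=0: π = [0.2000, 0.2000, 0.2000, 0.4000], E[r] = 1.0000, γ^t·E[r] = 1.000000, running G = 1.000000
t=1: π = [0.3000, 0.1600, 0.2600, 0.2800], E[r] = 1.2000, γ^t·E[r] = 0.960000, running G = 1.960000
t=2: π = [0.3080, 0.1820, 0.2440, 0.2660], E[r] = 1.1240, γ^t·E[r] = 0.719360, running G = 2.679360
t=3: π = [0.3162, 0.1796, 0.2448, 0.2594], E[r] = 1.1304, γ^t·E[r] = 0.578765, running G = 3.258125

G = 3.2581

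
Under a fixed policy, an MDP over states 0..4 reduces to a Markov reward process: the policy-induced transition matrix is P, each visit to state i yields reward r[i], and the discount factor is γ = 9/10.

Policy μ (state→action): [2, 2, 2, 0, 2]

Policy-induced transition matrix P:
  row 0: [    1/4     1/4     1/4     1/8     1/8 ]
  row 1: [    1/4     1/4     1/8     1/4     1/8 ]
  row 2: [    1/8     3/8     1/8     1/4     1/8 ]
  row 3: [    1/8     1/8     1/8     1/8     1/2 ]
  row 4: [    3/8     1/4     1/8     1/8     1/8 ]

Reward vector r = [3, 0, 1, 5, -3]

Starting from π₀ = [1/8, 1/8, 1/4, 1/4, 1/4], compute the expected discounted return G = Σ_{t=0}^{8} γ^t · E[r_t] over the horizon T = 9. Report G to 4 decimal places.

G = 6.9206

t=0: π = [0.1250, 0.1250, 0.2500, 0.2500, 0.2500], E[r] = 1.1250, γ^t·E[r] = 1.125000, running G = 1.125000
t=1: π = [0.2188, 0.2500, 0.1406, 0.1719, 0.2188], E[r] = 1.0000, γ^t·E[r] = 0.900000, running G = 2.025000
t=2: π = [0.2383, 0.2461, 0.1523, 0.1738, 0.1895], E[r] = 1.1680, γ^t·E[r] = 0.946055, running G = 2.971055
t=3: π = [0.2329, 0.2473, 0.1548, 0.1748, 0.1902], E[r] = 1.1570, γ^t·E[r] = 0.843440, running G = 3.814495
t=4: π = [0.2326, 0.2475, 0.1541, 0.1753, 0.1906], E[r] = 1.1565, γ^t·E[r] = 0.758776, running G = 4.573271
t=5: π = [0.2326, 0.2474, 0.1541, 0.1752, 0.1907], E[r] = 1.1558, γ^t·E[r] = 0.682518, running G = 5.255788
t=6: π = [0.2327, 0.2474, 0.1541, 0.1752, 0.1907], E[r] = 1.1559, γ^t·E[r] = 0.614301, running G = 5.870089
t=7: π = [0.2327, 0.2474, 0.1541, 0.1752, 0.1907], E[r] = 1.1559, γ^t·E[r] = 0.552887, running G = 6.422976
t=8: π = [0.2327, 0.2474, 0.1541, 0.1752, 0.1907], E[r] = 1.1559, γ^t·E[r] = 0.497598, running G = 6.920574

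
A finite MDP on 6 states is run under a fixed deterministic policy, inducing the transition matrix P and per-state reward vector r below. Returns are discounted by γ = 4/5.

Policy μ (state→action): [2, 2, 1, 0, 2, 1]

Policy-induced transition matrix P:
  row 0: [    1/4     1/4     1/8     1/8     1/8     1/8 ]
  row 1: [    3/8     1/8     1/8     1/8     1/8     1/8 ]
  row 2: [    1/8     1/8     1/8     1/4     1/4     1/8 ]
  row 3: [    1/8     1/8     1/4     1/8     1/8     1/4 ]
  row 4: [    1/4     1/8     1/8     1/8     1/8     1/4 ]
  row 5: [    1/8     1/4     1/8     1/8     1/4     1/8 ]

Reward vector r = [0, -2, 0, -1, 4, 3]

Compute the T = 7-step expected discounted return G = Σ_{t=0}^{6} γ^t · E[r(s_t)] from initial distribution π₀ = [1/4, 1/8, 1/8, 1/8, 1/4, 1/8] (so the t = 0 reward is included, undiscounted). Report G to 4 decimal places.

G = 2.9329

t=0: π = [0.2500, 0.1250, 0.1250, 0.1250, 0.2500, 0.1250], E[r] = 1.0000, γ^t·E[r] = 1.000000, running G = 1.000000
t=1: π = [0.2188, 0.1719, 0.1406, 0.1406, 0.1563, 0.1719], E[r] = 0.6563, γ^t·E[r] = 0.525000, running G = 1.525000
t=2: π = [0.2148, 0.1738, 0.1426, 0.1426, 0.1641, 0.1621], E[r] = 0.6523, γ^t·E[r] = 0.417500, running G = 1.942500
t=3: π = [0.2158, 0.1721, 0.1428, 0.1428, 0.1631, 0.1633], E[r] = 0.6553, γ^t·E[r] = 0.335500, running G = 2.278000
t=4: π = [0.2154, 0.1724, 0.1429, 0.1429, 0.1633, 0.1632], E[r] = 0.6552, γ^t·E[r] = 0.268350, running G = 2.546350
t=5: π = [0.2154, 0.1723, 0.1429, 0.1429, 0.1633, 0.1633], E[r] = 0.6553, γ^t·E[r] = 0.214738, running G = 2.761088
t=6: π = [0.2154, 0.1723, 0.1429, 0.1429, 0.1633, 0.1633], E[r] = 0.6553, γ^t·E[r] = 0.171789, running G = 2.932877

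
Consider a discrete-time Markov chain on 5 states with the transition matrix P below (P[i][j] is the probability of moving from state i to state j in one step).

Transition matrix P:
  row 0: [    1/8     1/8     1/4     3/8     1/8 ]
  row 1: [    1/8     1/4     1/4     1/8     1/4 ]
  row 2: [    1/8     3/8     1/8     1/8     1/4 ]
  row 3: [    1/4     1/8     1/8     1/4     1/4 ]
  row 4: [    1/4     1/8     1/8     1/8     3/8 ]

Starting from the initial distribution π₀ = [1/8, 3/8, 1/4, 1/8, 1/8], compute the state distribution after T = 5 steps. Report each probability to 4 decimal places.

t=0: π = [0.1250, 0.3750, 0.2500, 0.1250, 0.1250]
t=1: π = [0.1563, 0.2344, 0.1875, 0.1719, 0.2500]
t=2: π = [0.1777, 0.2012, 0.1738, 0.1855, 0.2617]
t=3: π = [0.1809, 0.1936, 0.1724, 0.1926, 0.2605]
t=4: π = [0.1816, 0.1923, 0.1718, 0.1943, 0.2599]
t=5: π = [0.1818, 0.1920, 0.1717, 0.1947, 0.2598]

π = [0.1818, 0.1920, 0.1717, 0.1947, 0.2598]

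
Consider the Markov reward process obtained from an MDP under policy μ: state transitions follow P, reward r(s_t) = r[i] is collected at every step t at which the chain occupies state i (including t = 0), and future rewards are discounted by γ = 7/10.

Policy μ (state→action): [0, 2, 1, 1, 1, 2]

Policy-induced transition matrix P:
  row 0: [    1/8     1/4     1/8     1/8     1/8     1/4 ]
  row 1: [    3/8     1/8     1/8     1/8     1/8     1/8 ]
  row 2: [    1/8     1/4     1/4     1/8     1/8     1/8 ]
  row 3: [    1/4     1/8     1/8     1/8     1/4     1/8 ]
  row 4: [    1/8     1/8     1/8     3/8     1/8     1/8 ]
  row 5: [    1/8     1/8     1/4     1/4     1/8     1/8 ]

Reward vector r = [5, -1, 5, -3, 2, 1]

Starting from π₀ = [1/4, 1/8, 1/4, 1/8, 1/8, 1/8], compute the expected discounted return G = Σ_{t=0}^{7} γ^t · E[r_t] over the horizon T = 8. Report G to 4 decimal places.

G = 5.5710

t=0: π = [0.2500, 0.1250, 0.2500, 0.1250, 0.1250, 0.1250], E[r] = 2.3750, γ^t·E[r] = 2.375000, running G = 2.375000
t=1: π = [0.1719, 0.1875, 0.1719, 0.1719, 0.1406, 0.1563], E[r] = 1.4531, γ^t·E[r] = 1.017188, running G = 3.392188
t=2: π = [0.1934, 0.1680, 0.1660, 0.1797, 0.1465, 0.1465], E[r] = 1.5293, γ^t·E[r] = 0.749355, running G = 4.141543
t=3: π = [0.1895, 0.1699, 0.1641, 0.1799, 0.1475, 0.1492], E[r] = 1.5020, γ^t·E[r] = 0.515170, running G = 4.656713
t=4: π = [0.1900, 0.1692, 0.1642, 0.1805, 0.1475, 0.1487], E[r] = 1.5036, γ^t·E[r] = 0.361007, running G = 5.017720
t=5: π = [0.1899, 0.1693, 0.1641, 0.1805, 0.1476, 0.1487], E[r] = 1.5031, γ^t·E[r] = 0.252620, running G = 5.270340
t=6: π = [0.1899, 0.1692, 0.1641, 0.1805, 0.1476, 0.1487], E[r] = 1.5030, γ^t·E[r] = 0.176832, running G = 5.447172
t=7: π = [0.1899, 0.1692, 0.1641, 0.1805, 0.1476, 0.1487], E[r] = 1.5030, γ^t·E[r] = 0.123783, running G = 5.570955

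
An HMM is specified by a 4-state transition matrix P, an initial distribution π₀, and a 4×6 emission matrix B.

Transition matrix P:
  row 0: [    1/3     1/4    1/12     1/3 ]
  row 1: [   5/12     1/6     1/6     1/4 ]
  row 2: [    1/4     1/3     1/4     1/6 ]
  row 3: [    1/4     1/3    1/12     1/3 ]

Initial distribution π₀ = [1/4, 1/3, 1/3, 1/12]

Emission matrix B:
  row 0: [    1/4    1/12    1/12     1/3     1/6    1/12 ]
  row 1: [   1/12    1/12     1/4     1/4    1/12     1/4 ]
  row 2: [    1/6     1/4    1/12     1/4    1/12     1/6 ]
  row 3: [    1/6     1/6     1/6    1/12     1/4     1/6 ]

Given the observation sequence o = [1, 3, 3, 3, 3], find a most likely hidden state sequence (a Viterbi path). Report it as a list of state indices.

t=0: δ = [2.083e-02, 2.778e-02, 8.333e-02, 1.389e-02]  (obs o_0=1)
t=1: δ = [6.944e-03, 6.944e-03, 5.208e-03, 1.157e-03]  ψ = [2, 2, 2, 2]  (obs o_1=3)
t=2: δ = [9.645e-04, 4.340e-04, 3.255e-04, 1.929e-04]  ψ = [1, 0, 2, 0]  (obs o_2=3)
t=3: δ = [1.072e-04, 6.028e-05, 2.035e-05, 2.679e-05]  ψ = [0, 0, 2, 0]  (obs o_3=3)
t=4: δ = [1.191e-05, 6.698e-06, 2.512e-06, 2.977e-06]  ψ = [0, 0, 1, 0]  (obs o_4=3)
backtrack: best end state = 0; path = [2, 1, 0, 0, 0]

path = [2, 1, 0, 0, 0]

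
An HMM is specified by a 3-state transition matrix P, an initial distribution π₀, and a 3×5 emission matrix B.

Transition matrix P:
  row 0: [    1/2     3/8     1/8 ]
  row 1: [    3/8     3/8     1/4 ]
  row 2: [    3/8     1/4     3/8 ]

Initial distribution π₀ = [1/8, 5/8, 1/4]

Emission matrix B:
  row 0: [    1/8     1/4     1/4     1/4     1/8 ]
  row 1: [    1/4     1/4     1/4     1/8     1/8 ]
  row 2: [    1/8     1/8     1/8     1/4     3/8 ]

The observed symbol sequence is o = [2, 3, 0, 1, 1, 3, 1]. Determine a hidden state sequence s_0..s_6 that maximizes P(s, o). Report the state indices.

path = [1, 0, 1, 0, 0, 0, 0]

t=0: δ = [3.125e-02, 1.562e-01, 3.125e-02]  (obs o_0=2)
t=1: δ = [1.465e-02, 7.324e-03, 9.766e-03]  ψ = [1, 1, 1]  (obs o_1=3)
t=2: δ = [9.155e-04, 1.373e-03, 4.578e-04]  ψ = [0, 0, 2]  (obs o_2=0)
t=3: δ = [1.287e-04, 1.287e-04, 4.292e-05]  ψ = [1, 1, 1]  (obs o_3=1)
t=4: δ = [1.609e-05, 1.207e-05, 4.023e-06]  ψ = [0, 0, 1]  (obs o_4=1)
t=5: δ = [2.012e-06, 7.544e-07, 7.544e-07]  ψ = [0, 0, 1]  (obs o_5=3)
t=6: δ = [2.515e-07, 1.886e-07, 3.536e-08]  ψ = [0, 0, 2]  (obs o_6=1)
backtrack: best end state = 0; path = [1, 0, 1, 0, 0, 0, 0]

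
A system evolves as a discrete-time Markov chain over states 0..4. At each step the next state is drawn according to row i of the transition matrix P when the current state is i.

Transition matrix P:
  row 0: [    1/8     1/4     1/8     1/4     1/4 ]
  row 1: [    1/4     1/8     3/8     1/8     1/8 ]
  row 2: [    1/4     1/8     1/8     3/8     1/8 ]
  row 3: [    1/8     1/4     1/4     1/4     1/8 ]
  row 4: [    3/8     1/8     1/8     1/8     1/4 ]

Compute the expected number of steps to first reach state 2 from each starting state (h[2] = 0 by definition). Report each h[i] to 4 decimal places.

First-step conditioning: h[2] = 0; for i ≠ 2, h[i] = 1 + Σ_k P[i][k]·h[k].
  h[0] = 1 + 1/8·h[0] + 1/4·h[1] + 1/4·h[3] + 1/4·h[4]
  h[1] = 1 + 1/4·h[0] + 1/8·h[1] + 1/8·h[3] + 1/8·h[4]
  h[3] = 1 + 1/8·h[0] + 1/4·h[1] + 1/4·h[3] + 1/8·h[4]
  h[4] = 1 + 3/8·h[0] + 1/8·h[1] + 1/8·h[3] + 1/4·h[4]
Solving the 4×4 linear system over states ≠ 2 gives exactly h = [5, 63/16, 0, 487/112, 73/14] (h[2] = 0 is the target).

h = [5.0000, 3.9375, 0.0000, 4.3482, 5.2143]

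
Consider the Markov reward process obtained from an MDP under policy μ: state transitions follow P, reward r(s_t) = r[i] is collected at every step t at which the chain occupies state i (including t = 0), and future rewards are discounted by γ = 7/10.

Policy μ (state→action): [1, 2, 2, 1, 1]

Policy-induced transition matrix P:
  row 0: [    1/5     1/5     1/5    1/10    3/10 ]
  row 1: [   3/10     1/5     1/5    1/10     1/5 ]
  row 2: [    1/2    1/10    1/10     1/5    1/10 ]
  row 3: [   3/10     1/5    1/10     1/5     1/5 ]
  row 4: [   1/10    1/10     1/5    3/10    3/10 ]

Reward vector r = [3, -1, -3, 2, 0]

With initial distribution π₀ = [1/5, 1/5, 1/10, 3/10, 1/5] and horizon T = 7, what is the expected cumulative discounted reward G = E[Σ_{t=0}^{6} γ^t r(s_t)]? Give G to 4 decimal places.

t=0: π = [0.2000, 0.2000, 0.1000, 0.3000, 0.2000], E[r] = 0.7000, γ^t·E[r] = 0.700000, running G = 0.700000
t=1: π = [0.2600, 0.1700, 0.1600, 0.1800, 0.2300], E[r] = 0.4900, γ^t·E[r] = 0.343000, running G = 1.043000
t=2: π = [0.2600, 0.1610, 0.1660, 0.1800, 0.2330], E[r] = 0.4810, γ^t·E[r] = 0.235690, running G = 1.278690
t=3: π = [0.2606, 0.1601, 0.1654, 0.1812, 0.2327], E[r] = 0.4879, γ^t·E[r] = 0.167350, running G = 1.446040
t=4: π = [0.2605, 0.1602, 0.1653, 0.1812, 0.2328], E[r] = 0.4876, γ^t·E[r] = 0.117080, running G = 1.563120
t=5: π = [0.2605, 0.1602, 0.1653, 0.1812, 0.2328], E[r] = 0.4876, γ^t·E[r] = 0.081948, running G = 1.645068
t=6: π = [0.2605, 0.1602, 0.1653, 0.1812, 0.2328], E[r] = 0.4876, γ^t·E[r] = 0.057366, running G = 1.702434

G = 1.7024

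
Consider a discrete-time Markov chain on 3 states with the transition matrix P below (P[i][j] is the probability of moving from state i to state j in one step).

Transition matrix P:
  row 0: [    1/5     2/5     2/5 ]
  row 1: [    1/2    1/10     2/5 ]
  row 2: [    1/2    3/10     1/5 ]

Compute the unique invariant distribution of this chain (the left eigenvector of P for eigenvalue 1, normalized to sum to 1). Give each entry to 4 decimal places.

π = [0.3846, 0.2821, 0.3333]

Balance equations π_j = Σ_i π_i·P[i][j]:
  π_0 = 1/5·π_0 + 1/2·π_1 + 1/2·π_2
  π_1 = 2/5·π_0 + 1/10·π_1 + 3/10·π_2
  normalize: π_0 + π_1 + π_2 = 1
Solving the linear system gives exactly π = [5/13, 11/39, 1/3].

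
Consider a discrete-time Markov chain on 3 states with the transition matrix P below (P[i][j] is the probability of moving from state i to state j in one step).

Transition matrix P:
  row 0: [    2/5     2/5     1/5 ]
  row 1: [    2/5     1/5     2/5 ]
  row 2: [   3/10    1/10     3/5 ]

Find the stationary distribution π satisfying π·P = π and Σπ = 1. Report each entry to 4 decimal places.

π = [0.3590, 0.2308, 0.4103]

Balance equations π_j = Σ_i π_i·P[i][j]:
  π_0 = 2/5·π_0 + 2/5·π_1 + 3/10·π_2
  π_1 = 2/5·π_0 + 1/5·π_1 + 1/10·π_2
  normalize: π_0 + π_1 + π_2 = 1
Solving the linear system gives exactly π = [14/39, 3/13, 16/39].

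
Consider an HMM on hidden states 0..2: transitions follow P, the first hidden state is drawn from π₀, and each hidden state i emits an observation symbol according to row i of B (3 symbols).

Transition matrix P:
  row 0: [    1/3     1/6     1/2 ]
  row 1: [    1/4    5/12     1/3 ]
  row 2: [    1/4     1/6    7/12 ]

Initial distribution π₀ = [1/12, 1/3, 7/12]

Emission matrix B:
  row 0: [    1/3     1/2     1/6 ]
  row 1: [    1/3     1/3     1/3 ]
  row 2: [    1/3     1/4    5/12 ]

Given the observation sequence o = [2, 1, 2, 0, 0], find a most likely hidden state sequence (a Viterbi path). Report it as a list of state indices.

t=0: δ = [1.389e-02, 1.111e-01, 2.431e-01]  (obs o_0=2)
t=1: δ = [3.038e-02, 1.543e-02, 3.545e-02]  ψ = [2, 1, 2]  (obs o_1=1)
t=2: δ = [1.688e-03, 2.143e-03, 8.615e-03]  ψ = [0, 1, 2]  (obs o_2=2)
t=3: δ = [7.179e-04, 4.786e-04, 1.675e-03]  ψ = [2, 2, 2]  (obs o_3=0)
t=4: δ = [1.396e-04, 9.307e-05, 3.257e-04]  ψ = [2, 2, 2]  (obs o_4=0)
backtrack: best end state = 2; path = [2, 2, 2, 2, 2]

path = [2, 2, 2, 2, 2]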